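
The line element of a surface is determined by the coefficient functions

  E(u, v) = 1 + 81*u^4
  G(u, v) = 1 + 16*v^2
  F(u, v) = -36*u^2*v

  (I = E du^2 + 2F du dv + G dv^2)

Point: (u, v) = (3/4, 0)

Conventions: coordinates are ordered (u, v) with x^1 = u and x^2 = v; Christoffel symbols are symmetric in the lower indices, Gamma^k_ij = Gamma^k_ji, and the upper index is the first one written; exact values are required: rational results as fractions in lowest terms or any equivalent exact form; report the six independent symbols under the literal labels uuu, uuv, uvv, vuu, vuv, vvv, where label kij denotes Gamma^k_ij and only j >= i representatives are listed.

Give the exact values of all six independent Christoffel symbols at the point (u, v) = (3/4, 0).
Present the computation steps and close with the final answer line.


E = 6817/256, F = 0, G = 1 at the point
E_u = 2187/16, E_v = 0, F_u = 0, F_v = -81/4, G_u = 0, G_v = 0
EG - F^2 = 6817/256;  g^inv = (256/6817) * [[1, 0], [0, 6817/256]]
first-kind symbols [ij,l] = (1/2)(d_i g_jl + d_j g_il - d_l g_ij): [uu,u] = E_u/2 = 2187/32, [uu,v] = F_u - E_v/2 = 0, [uv,u] = E_v/2 = 0, [uv,v] = G_u/2 = 0, [vv,u] = F_v - G_u/2 = -81/4, [vv,v] = G_v/2 = 0
Gamma^u_ij = (G*[ij,u] - F*[ij,v])/(EG - F^2), Gamma^v_ij = (E*[ij,v] - F*[ij,u])/(EG - F^2)

Answer: Gamma_uuu = 17496/6817, Gamma_uuv = 0, Gamma_uvv = -5184/6817, Gamma_vuu = 0, Gamma_vuv = 0, Gamma_vvv = 0


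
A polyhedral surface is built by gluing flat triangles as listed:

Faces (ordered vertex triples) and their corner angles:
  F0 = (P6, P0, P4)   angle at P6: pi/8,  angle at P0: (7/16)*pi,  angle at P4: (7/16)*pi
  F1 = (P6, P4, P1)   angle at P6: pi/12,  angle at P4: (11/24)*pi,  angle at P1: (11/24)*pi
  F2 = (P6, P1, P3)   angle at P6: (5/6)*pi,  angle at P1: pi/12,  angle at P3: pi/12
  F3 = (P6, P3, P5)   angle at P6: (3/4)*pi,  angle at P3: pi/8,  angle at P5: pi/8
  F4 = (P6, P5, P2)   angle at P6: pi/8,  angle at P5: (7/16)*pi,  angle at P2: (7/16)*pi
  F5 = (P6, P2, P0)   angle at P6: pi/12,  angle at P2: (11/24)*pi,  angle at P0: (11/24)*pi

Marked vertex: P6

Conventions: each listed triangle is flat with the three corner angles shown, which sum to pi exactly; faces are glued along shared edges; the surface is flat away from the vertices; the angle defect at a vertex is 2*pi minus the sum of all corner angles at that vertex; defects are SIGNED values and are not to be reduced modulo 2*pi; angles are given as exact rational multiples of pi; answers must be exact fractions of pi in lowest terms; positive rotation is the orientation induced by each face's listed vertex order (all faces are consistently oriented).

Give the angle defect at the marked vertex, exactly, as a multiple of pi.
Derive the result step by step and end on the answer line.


Sum of corner angles at P6: 2*pi
defect = 2*pi - 2*pi

Answer: defect(P6) = 0


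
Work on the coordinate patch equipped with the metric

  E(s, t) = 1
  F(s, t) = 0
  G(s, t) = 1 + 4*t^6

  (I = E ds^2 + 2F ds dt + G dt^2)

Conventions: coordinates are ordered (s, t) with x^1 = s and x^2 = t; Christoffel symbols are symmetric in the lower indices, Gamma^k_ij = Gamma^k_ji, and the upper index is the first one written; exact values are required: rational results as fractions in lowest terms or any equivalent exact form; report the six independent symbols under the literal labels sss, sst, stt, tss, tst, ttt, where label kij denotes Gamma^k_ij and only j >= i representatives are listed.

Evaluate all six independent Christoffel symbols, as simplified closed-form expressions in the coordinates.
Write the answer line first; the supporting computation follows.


Answer: Gamma_sss = 0, Gamma_sst = 0, Gamma_stt = 0, Gamma_tss = 0, Gamma_tst = 0, Gamma_ttt = 12*t^5/(4*t^6 + 1)

E = 1; F = 0; G = 1 + 4*t^6
Gamma^k_ij = (1/2) g^{kl} (d_i g_jl + d_j g_il - d_l g_ij), with g^inv = (1/(EG-F^2)) [[G, -F], [-F, E]]
first partials: E_s = 0, E_t = 0, F_s = 0, F_t = 0, G_s = 0, G_t = 24*t^5
D = EG - F^2 = 1 + 4*t^6
expanded: Gamma^s_ss = (G E_s - 2F F_s + F E_t)/(2D), Gamma^s_st = (G E_t - F G_s)/(2D), Gamma^s_tt = (2G F_t - G G_s - F G_t)/(2D), Gamma^t_ss = (2E F_s - E E_t - F E_s)/(2D), Gamma^t_st = (E G_s - F E_t)/(2D), Gamma^t_tt = (E G_t - 2F F_t + F G_s)/(2D); substitute and cancel common factors


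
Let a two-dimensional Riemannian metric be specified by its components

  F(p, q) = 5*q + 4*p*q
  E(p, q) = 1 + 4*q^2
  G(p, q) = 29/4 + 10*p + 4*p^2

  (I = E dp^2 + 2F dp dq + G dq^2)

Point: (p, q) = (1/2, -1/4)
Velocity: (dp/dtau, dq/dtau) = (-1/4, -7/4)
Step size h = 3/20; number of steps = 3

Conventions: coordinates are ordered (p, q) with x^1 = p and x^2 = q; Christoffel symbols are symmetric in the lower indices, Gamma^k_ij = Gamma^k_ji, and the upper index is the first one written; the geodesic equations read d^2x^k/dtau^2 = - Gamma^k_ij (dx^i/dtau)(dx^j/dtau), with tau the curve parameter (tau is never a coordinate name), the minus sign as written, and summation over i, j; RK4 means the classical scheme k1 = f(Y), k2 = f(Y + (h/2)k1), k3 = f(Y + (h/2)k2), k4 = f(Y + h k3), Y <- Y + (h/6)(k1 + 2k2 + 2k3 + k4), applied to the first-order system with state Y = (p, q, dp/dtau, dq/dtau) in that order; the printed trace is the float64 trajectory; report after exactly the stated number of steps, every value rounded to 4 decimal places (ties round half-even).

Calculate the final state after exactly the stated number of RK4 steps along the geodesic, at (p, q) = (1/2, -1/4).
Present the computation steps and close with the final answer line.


f(Y) = (dp/dtau, dq/dtau, -Gamma^p_ij Y'^i Y'^j, -Gamma^q_ij Y'^i Y'^j) with the Gammas evaluated at the stage position; h = 0.150000; intermediate values shown to 6 dp
step 0: p = 0.5000, q = -0.2500, dp/dtau = -0.2500, dq/dtau = -1.7500
step 1:
  k1: at (p, q) = (0.500000, -0.250000), (dp/dtau, dq/dtau) = (-0.250000, -1.750000); Gamma_ppp = 0.000000, Gamma_ppq = -0.074074, Gamma_pqq = 0.000000, Gamma_qpp = 0.000000, Gamma_qpq = 0.518519, Gamma_qqq = 0.000000; k1 = (-0.250000, -1.750000, 0.064815, -0.453704)
  k2: at (p, q) = (0.481250, -0.381250), (dp/dtau, dq/dtau) = (-0.245139, -1.784028); Gamma_ppp = 0.000000, Gamma_ppq = -0.112378, Gamma_pqq = 0.000000, Gamma_qpp = 0.000000, Gamma_qpq = 0.510305, Gamma_qqq = 0.000000; k2 = (-0.245139, -1.784028, 0.098293, -0.446348)
  k3: at (p, q) = (0.481615, -0.383802), (dp/dtau, dq/dtau) = (-0.242628, -1.783476); Gamma_ppp = 0.000000, Gamma_ppq = -0.113023, Gamma_pqq = 0.000000, Gamma_qpp = 0.000000, Gamma_qpq = 0.509929, Gamma_qqq = 0.000000; k3 = (-0.242628, -1.783476, 0.097815, -0.441315)
  k4: at (p, q) = (0.463606, -0.517521), (dp/dtau, dq/dtau) = (-0.235328, -1.816197); Gamma_ppp = 0.000000, Gamma_ppq = -0.149821, Gamma_pqq = 0.000000, Gamma_qpp = 0.000000, Gamma_qpq = 0.496083, Gamma_qqq = 0.000000; k4 = (-0.235328, -1.816197, 0.128067, -0.424053)
  Y <- Y + (h/6)(k1 + 2k2 + 2k3 + k4): p = 0.4635, q = -0.5175, dp/dtau = -0.2354, dq/dtau = -1.8163
step 2:
  k1: at (p, q) = (0.463478, -0.517530), (dp/dtau, dq/dtau) = (-0.235373, -1.816327); Gamma_ppp = 0.000000, Gamma_ppq = -0.149842, Gamma_pqq = 0.000000, Gamma_qpp = 0.000000, Gamma_qpq = 0.496107, Gamma_qqq = 0.000000; k1 = (-0.235373, -1.816327, 0.128119, -0.424185)
  k2: at (p, q) = (0.445826, -0.653755), (dp/dtau, dq/dtau) = (-0.225764, -1.848141); Gamma_ppp = 0.000000, Gamma_ppq = -0.183989, Gamma_pqq = 0.000000, Gamma_qpp = 0.000000, Gamma_qpq = 0.477265, Gamma_qqq = 0.000000; k2 = (-0.225764, -1.848141, 0.153537, -0.398271)
  k3: at (p, q) = (0.446546, -0.656141), (dp/dtau, dq/dtau) = (-0.223857, -1.846197); Gamma_ppp = 0.000000, Gamma_ppq = -0.184372, Gamma_pqq = 0.000000, Gamma_qpp = 0.000000, Gamma_qpq = 0.476720, Gamma_qqq = 0.000000; k3 = (-0.223857, -1.846197, 0.152396, -0.394042)
  k4: at (p, q) = (0.429900, -0.794460), (dp/dtau, dq/dtau) = (-0.212513, -1.875433); Gamma_ppp = 0.000000, Gamma_ppq = -0.214532, Gamma_pqq = 0.000000, Gamma_qpp = 0.000000, Gamma_qpq = 0.453631, Gamma_qqq = 0.000000; k4 = (-0.212513, -1.875433, 0.171005, -0.361593)
  Y <- Y + (h/6)(k1 + 2k2 + 2k3 + k4): p = 0.4298, q = -0.7945, dp/dtau = -0.2126, dq/dtau = -1.8756
step 3:
  k1: at (p, q) = (0.429800, -0.794541), (dp/dtau, dq/dtau) = (-0.212598, -1.875587); Gamma_ppp = 0.000000, Gamma_ppq = -0.214565, Gamma_pqq = 0.000000, Gamma_qpp = 0.000000, Gamma_qpq = 0.453629, Gamma_qqq = 0.000000; k1 = (-0.212598, -1.875587, 0.171114, -0.361765)
  k2: at (p, q) = (0.413855, -0.935210), (dp/dtau, dq/dtau) = (-0.199764, -1.902720); Gamma_ppp = 0.000000, Gamma_ppq = -0.240227, Gamma_pqq = 0.000000, Gamma_qpp = 0.000000, Gamma_qpq = 0.427393, Gamma_qqq = 0.000000; k2 = (-0.199764, -1.902720, 0.182618, -0.324900)
  k3: at (p, q) = (0.414818, -0.937245), (dp/dtau, dq/dtau) = (-0.198901, -1.899955); Gamma_ppp = 0.000000, Gamma_ppq = -0.240316, Gamma_pqq = 0.000000, Gamma_qpp = 0.000000, Gamma_qpq = 0.426871, Gamma_qqq = 0.000000; k3 = (-0.198901, -1.899955, 0.181633, -0.322633)
  k4: at (p, q) = (0.399965, -1.079534), (dp/dtau, dq/dtau) = (-0.185353, -1.923982); Gamma_ppp = 0.000000, Gamma_ppq = -0.260897, Gamma_pqq = 0.000000, Gamma_qpp = 0.000000, Gamma_qpq = 0.398756, Gamma_qqq = 0.000000; k4 = (-0.185353, -1.923982, 0.186080, -0.284405)
  Y <- Y + (h/6)(k1 + 2k2 + 2k3 + k4): p = 0.3999, q = -1.0797, dp/dtau = -0.1855, dq/dtau = -1.9241

Answer: p = 0.3999, q = -1.0797, dp/dtau = -0.1855, dq/dtau = -1.9241


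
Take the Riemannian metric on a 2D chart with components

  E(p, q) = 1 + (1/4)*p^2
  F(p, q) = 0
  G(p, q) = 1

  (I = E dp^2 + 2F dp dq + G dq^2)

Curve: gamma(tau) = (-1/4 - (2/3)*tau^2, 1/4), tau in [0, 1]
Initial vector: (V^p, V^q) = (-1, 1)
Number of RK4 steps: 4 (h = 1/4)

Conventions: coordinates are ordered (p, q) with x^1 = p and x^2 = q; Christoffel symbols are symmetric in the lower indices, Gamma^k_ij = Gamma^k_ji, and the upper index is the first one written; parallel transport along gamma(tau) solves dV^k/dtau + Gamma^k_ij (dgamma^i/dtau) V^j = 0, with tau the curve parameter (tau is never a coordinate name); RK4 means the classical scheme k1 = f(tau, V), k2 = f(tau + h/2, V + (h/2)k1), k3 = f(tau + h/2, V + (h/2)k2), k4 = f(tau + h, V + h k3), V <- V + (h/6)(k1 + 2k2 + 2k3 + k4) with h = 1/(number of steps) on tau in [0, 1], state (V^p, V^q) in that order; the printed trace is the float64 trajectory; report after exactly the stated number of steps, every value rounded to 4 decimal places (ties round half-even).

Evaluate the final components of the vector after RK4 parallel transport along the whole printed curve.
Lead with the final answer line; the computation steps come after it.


Answer: V^p = -0.9161, V^q = 1.0000

gamma'(tau) = (-(4/3)*tau, 0); f(tau, V)^k = -Gamma^k_ij(gamma(tau)) gamma'^i(tau) V^j; h = 1/4; intermediate values shown to 6 dp
curve data and Christoffel symbols at the stage parameters:
  tau = 0.000000: gamma = (-0.250000, 0.250000), gamma' = (0.000000, 0.000000); Gamma_ppp = -0.061538, Gamma_ppq = 0.000000, Gamma_pqq = 0.000000, Gamma_qpp = 0.000000, Gamma_qpq = 0.000000, Gamma_qqq = 0.000000
  tau = 0.125000: gamma = (-0.260417, 0.250000), gamma' = (-0.166667, 0.000000); Gamma_ppp = -0.064019, Gamma_ppq = 0.000000, Gamma_pqq = 0.000000, Gamma_qpp = 0.000000, Gamma_qpq = 0.000000, Gamma_qqq = 0.000000
  tau = 0.250000: gamma = (-0.291667, 0.250000), gamma' = (-0.333333, 0.000000); Gamma_ppp = -0.071398, Gamma_ppq = 0.000000, Gamma_pqq = 0.000000, Gamma_qpp = 0.000000, Gamma_qpq = 0.000000, Gamma_qqq = 0.000000
  tau = 0.375000: gamma = (-0.343750, 0.250000), gamma' = (-0.500000, 0.000000); Gamma_ppp = -0.083472, Gamma_ppq = 0.000000, Gamma_pqq = 0.000000, Gamma_qpp = 0.000000, Gamma_qpq = 0.000000, Gamma_qqq = 0.000000
  tau = 0.500000: gamma = (-0.416667, 0.250000), gamma' = (-0.666667, 0.000000); Gamma_ppp = -0.099834, Gamma_ppq = 0.000000, Gamma_pqq = 0.000000, Gamma_qpp = 0.000000, Gamma_qpq = 0.000000, Gamma_qqq = 0.000000
  tau = 0.625000: gamma = (-0.510417, 0.250000), gamma' = (-0.833333, 0.000000); Gamma_ppp = -0.119801, Gamma_ppq = 0.000000, Gamma_pqq = 0.000000, Gamma_qpp = 0.000000, Gamma_qpq = 0.000000, Gamma_qqq = 0.000000
  tau = 0.750000: gamma = (-0.625000, 0.250000), gamma' = (-1.000000, 0.000000); Gamma_ppp = -0.142349, Gamma_ppq = 0.000000, Gamma_pqq = 0.000000, Gamma_qpp = 0.000000, Gamma_qpq = 0.000000, Gamma_qqq = 0.000000
  tau = 0.875000: gamma = (-0.760417, 0.250000), gamma' = (-1.166667, 0.000000); Gamma_ppp = -0.166094, Gamma_ppq = 0.000000, Gamma_pqq = 0.000000, Gamma_qpp = 0.000000, Gamma_qpq = 0.000000, Gamma_qqq = 0.000000
  tau = 1.000000: gamma = (-0.916667, 0.250000), gamma' = (-1.333333, 0.000000); Gamma_ppp = -0.189383, Gamma_ppq = 0.000000, Gamma_pqq = 0.000000, Gamma_qpp = 0.000000, Gamma_qpq = 0.000000, Gamma_qqq = 0.000000
step 0: V^p = -1.0000, V^q = 1.0000
step 1: k1 = (0.000000, 0.000000), k2 = (0.010670, 0.000000), k3 = (0.010656, 0.000000), k4 = (0.023736, 0.000000); V <- V + (h/6)(k1 + 2k2 + 2k3 + k4): V^p = -0.9972, V^q = 1.0000
step 2: k1 = (0.023734, 0.000000), k2 = (0.041497, 0.000000), k3 = (0.041404, 0.000000), k4 = (0.065683, 0.000000); V <- V + (h/6)(k1 + 2k2 + 2k3 + k4): V^p = -0.9866, V^q = 1.0000
step 3: k1 = (0.065664, 0.000000), k2 = (0.097677, 0.000000), k3 = (0.097278, 0.000000), k4 = (0.136979, 0.000000); V <- V + (h/6)(k1 + 2k2 + 2k3 + k4): V^p = -0.9619, V^q = 1.0000
step 4: k1 = (0.136927, 0.000000), k2 = (0.183079, 0.000000), k3 = (0.181961, 0.000000), k4 = (0.231406, 0.000000); V <- V + (h/6)(k1 + 2k2 + 2k3 + k4): V^p = -0.9161, V^q = 1.0000


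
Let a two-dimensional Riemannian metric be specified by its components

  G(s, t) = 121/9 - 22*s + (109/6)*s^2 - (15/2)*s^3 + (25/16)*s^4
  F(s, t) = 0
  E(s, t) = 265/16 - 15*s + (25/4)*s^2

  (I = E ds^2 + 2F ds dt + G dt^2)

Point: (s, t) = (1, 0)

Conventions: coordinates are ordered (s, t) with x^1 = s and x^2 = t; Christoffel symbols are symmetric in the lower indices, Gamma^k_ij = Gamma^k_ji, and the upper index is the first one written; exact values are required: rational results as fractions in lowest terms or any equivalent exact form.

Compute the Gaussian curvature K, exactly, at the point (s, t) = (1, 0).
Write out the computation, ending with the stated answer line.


E = 125/16, F = 0, G = 529/144, EG - F^2 = 66125/2304 at the point
E_s = -5/2, E_t = 0, F_s = 0, F_t = 0, G_s = -23/12, G_t = 0
E_tt = 0, F_st = 0, G_ss = 121/12
Evaluate Brioschi's two determinant matrices M1, M2 and divide by (EG - F^2)^2.
M1 = [[-E_tt/2 + F_st - G_ss/2, E_s/2, F_s - E_t/2], [F_t - G_s/2, E, F], [G_t/2, F, G]] = [[-121/24, -5/4, 0], [23/24, 125/16, 0], [0, 0, 529/144]]; det M1 = -7757785/55296
M2 = [[0, E_t/2, G_s/2], [E_t/2, E, F], [G_s/2, F, G]] = [[0, 0, -23/24], [0, 125/16, 0], [-23/24, 0, 529/144]]; det M2 = -66125/9216
det M1 - det M2 = -7361035/55296; K = -7361035/55296 / (66125/2304)^2 = -11616/71875

Answer: K = -11616/71875


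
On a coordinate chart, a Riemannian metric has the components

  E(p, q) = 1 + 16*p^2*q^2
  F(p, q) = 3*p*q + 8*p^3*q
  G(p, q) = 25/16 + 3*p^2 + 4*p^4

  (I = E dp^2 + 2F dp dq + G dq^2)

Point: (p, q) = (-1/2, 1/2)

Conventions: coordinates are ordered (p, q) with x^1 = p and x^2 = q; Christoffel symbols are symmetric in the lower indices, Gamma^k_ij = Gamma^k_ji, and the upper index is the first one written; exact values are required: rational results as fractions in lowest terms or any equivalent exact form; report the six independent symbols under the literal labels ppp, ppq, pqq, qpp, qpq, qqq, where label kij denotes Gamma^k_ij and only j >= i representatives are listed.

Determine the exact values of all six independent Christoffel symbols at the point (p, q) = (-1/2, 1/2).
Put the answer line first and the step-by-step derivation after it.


Answer: Gamma_ppp = -32/57, Gamma_ppq = 32/57, Gamma_pqq = 0, Gamma_qpp = 40/57, Gamma_qpq = -40/57, Gamma_qqq = 0

E = 2, F = -5/4, G = 41/16 at the point
E_p = -4, E_q = 4, F_p = 9/2, F_q = -5/2, G_p = -5, G_q = 0
EG - F^2 = 57/16;  g^inv = (16/57) * [[41/16, 5/4], [5/4, 2]]
first-kind symbols [ij,l] = (1/2)(d_i g_jl + d_j g_il - d_l g_ij): [pp,p] = E_p/2 = -2, [pp,q] = F_p - E_q/2 = 5/2, [pq,p] = E_q/2 = 2, [pq,q] = G_p/2 = -5/2, [qq,p] = F_q - G_p/2 = 0, [qq,q] = G_q/2 = 0
Gamma^p_ij = (G*[ij,p] - F*[ij,q])/(EG - F^2), Gamma^q_ij = (E*[ij,q] - F*[ij,p])/(EG - F^2)


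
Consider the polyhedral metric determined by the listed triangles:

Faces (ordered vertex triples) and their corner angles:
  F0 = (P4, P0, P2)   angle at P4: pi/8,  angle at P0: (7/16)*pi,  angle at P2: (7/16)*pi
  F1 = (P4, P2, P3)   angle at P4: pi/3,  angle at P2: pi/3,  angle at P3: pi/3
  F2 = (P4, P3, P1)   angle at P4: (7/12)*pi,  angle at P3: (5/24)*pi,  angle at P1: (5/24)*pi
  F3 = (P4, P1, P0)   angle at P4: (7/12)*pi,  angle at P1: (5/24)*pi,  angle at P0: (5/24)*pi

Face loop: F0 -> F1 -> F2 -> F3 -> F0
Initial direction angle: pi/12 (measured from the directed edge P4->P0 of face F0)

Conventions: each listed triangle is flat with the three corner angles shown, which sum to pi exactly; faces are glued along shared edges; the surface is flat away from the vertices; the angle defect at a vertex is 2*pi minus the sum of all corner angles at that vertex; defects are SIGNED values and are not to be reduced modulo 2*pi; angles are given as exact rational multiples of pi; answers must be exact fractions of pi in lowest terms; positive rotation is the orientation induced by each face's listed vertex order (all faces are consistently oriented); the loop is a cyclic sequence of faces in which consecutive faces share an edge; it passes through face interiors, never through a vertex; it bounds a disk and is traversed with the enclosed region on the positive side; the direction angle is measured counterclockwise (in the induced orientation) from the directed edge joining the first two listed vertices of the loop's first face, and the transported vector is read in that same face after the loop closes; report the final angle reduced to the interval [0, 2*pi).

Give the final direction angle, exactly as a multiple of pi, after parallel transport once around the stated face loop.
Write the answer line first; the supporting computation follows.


Answer: final direction angle = (11/24)*pi

enclosed vertex P4: corner angles sum to (13/8)*pi, defect = 2*pi - (13/8)*pi = (3/8)*pi
by Gauss-Bonnet the loop rotates the vector by the enclosed defect sum (positive orientation, mod 2*pi)
final angle = pi/12 + (3/8)*pi = (11/24)*pi (mod 2*pi)


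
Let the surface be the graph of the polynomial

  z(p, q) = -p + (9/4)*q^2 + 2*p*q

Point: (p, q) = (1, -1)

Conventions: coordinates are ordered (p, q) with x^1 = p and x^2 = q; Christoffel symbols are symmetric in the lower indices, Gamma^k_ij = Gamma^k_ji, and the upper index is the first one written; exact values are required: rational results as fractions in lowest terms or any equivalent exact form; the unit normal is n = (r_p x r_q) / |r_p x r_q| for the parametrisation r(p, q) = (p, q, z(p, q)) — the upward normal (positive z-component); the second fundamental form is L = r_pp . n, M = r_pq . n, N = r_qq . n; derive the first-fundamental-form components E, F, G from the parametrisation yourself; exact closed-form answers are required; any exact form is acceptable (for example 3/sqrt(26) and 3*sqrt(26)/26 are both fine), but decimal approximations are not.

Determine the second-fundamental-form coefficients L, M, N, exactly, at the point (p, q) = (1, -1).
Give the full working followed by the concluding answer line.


z_p = -3, z_q = -5/2, z_pp = 0, z_pq = 2, z_qq = 9/2
E = 10, F = 15/2, G = 29/4; answer radicand W^2 = 65/4
unnormalised second-form numerators: l = 0, m = 2, n = 9/2; L = l/sqrt(65/4), and similarly M = m/sqrt(W^2), N = n/sqrt(W^2)

Answer: L = 0, M = 4*sqrt(65)/65, N = 9*sqrt(65)/65


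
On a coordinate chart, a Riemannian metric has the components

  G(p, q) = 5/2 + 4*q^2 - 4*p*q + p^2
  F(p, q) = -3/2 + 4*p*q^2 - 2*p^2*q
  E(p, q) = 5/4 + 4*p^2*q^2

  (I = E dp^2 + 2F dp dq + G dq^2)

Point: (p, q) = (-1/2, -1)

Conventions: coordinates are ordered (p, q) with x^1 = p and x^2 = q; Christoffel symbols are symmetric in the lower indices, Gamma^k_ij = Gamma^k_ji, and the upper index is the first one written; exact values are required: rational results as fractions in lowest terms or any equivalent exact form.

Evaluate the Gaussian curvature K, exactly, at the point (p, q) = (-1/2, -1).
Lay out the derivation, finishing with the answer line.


E = 9/4, F = -3, G = 19/4, EG - F^2 = 27/16 at the point
E_p = -4, E_q = -2, F_p = 2, F_q = 7/2, G_p = 3, G_q = -6
E_qq = 2, F_pq = -6, G_pp = 2
Using the Brioschi determinant formula for K from the metric derivatives:
M1 = [[-E_qq/2 + F_pq - G_pp/2, E_p/2, F_p - E_q/2], [F_q - G_p/2, E, F], [G_q/2, F, G]] = [[-8, -2, 3], [2, 9/4, -3], [-3, -3, 19/4]]; det M1 = -41/4
M2 = [[0, E_q/2, G_p/2], [E_q/2, E, F], [G_p/2, F, G]] = [[0, -1, 3/2], [-1, 9/4, -3], [3/2, -3, 19/4]]; det M2 = -13/16
det M1 - det M2 = -151/16; K = -151/16 / (27/16)^2 = -2416/729

Answer: K = -2416/729


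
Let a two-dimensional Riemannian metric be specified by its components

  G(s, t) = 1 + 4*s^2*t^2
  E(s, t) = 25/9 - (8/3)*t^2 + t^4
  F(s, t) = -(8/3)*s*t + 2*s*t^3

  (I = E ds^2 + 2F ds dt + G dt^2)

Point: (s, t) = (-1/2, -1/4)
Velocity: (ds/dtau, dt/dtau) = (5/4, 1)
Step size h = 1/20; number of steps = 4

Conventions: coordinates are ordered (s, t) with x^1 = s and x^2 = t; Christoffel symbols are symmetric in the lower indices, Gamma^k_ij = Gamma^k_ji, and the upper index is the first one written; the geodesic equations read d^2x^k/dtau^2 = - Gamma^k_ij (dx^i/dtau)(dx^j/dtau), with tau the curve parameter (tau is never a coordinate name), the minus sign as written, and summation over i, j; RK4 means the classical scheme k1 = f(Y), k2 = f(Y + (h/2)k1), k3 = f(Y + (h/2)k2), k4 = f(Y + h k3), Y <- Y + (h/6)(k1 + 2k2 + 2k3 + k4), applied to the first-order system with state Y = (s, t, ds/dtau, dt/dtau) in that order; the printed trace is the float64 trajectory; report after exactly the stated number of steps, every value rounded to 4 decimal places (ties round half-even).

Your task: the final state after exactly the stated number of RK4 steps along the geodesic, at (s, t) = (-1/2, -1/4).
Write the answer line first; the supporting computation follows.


Answer: s = -0.2666, t = -0.0478, ds/dtau = 1.1074, dt/dtau = 1.0154

f(Y) = (ds/dtau, dt/dtau, -Gamma^s_ij Y'^i Y'^j, -Gamma^t_ij Y'^i Y'^j) with the Gammas evaluated at the stage position; h = 0.050000; intermediate values shown to 6 dp
step 0: s = -0.5000, t = -0.2500, ds/dtau = 1.2500, dt/dtau = 1.0000
step 1:
  k1: at (s, t) = (-0.500000, -0.250000), (ds/dtau, dt/dtau) = (1.250000, 1.000000); Gamma_sss = 0.000000, Gamma_sst = 0.237316, Gamma_stt = 0.474631, Gamma_tss = 0.000000, Gamma_tst = -0.046685, Gamma_ttt = -0.093370; k1 = (1.250000, 1.000000, -1.067920, 0.210083)
  k2: at (s, t) = (-0.468750, -0.225000), (ds/dtau, dt/dtau) = (1.223302, 1.005252); Gamma_sss = 0.000000, Gamma_sst = 0.214593, Gamma_stt = 0.447068, Gamma_tss = 0.000000, Gamma_tst = -0.035289, Gamma_ttt = -0.073519; k2 = (1.223302, 1.005252, -0.979557, 0.161085)
  k3: at (s, t) = (-0.469417, -0.224869), (ds/dtau, dt/dtau) = (1.225511, 1.004027); Gamma_sss = 0.000000, Gamma_sst = 0.214459, Gamma_stt = 0.447687, Gamma_tss = 0.000000, Gamma_tst = -0.035295, Gamma_ttt = -0.073679; k3 = (1.225511, 1.004027, -0.979062, 0.161131)
  k4: at (s, t) = (-0.438724, -0.199799), (ds/dtau, dt/dtau) = (1.201047, 1.008057); Gamma_sss = 0.000000, Gamma_sst = 0.191165, Gamma_stt = 0.419767, Gamma_tss = 0.000000, Gamma_tst = -0.025911, Gamma_ttt = -0.056896; k4 = (1.201047, 1.008057, -0.889454, 0.120559)
  Y <- Y + (h/6)(k1 + 2k2 + 2k3 + k4): s = -0.4388, t = -0.1998, ds/dtau = 1.2010, dt/dtau = 1.0081
step 2:
  k1: at (s, t) = (-0.438761, -0.199778), (ds/dtau, dt/dtau) = (1.201045, 1.008126); Gamma_sss = 0.000000, Gamma_sst = 0.191145, Gamma_stt = 0.419802, Gamma_tss = 0.000000, Gamma_tst = -0.025908, Gamma_ttt = -0.056900; k1 = (1.201045, 1.008126, -0.889531, 0.120567)
  k2: at (s, t) = (-0.408735, -0.174575), (ds/dtau, dt/dtau) = (1.178807, 1.011140); Gamma_sss = 0.000000, Gamma_sst = 0.167375, Gamma_stt = 0.391878, Gamma_tss = 0.000000, Gamma_tst = -0.018334, Gamma_ttt = -0.042925; k2 = (1.178807, 1.011140, -0.799659, 0.087592)
  k3: at (s, t) = (-0.409291, -0.174500), (ds/dtau, dt/dtau) = (1.181053, 1.010315); Gamma_sss = 0.000000, Gamma_sst = 0.167300, Gamma_stt = 0.392403, Gamma_tss = 0.000000, Gamma_tst = -0.018342, Gamma_ttt = -0.043021; k3 = (1.181053, 1.010315, -0.799797, 0.087686)
  k4: at (s, t) = (-0.379708, -0.149262), (ds/dtau, dt/dtau) = (1.161055, 1.012510); Gamma_sss = 0.000000, Gamma_sst = 0.143274, Gamma_stt = 0.364473, Gamma_tss = 0.000000, Gamma_tst = -0.012387, Gamma_ttt = -0.031512; k4 = (1.161055, 1.012510, -0.710509, 0.061430)
  Y <- Y + (h/6)(k1 + 2k2 + 2k3 + k4): s = -0.3797, t = -0.1492, ds/dtau = 1.1611, dt/dtau = 1.0126
step 3:
  k1: at (s, t) = (-0.379746, -0.149249), (ds/dtau, dt/dtau) = (1.161054, 1.012564); Gamma_sss = 0.000000, Gamma_sst = 0.143260, Gamma_stt = 0.364509, Gamma_tss = 0.000000, Gamma_tst = -0.012386, Gamma_ttt = -0.031515; k1 = (1.161054, 1.012564, -0.710571, 0.061435)
  k2: at (s, t) = (-0.350720, -0.123935), (ds/dtau, dt/dtau) = (1.143289, 1.014099); Gamma_sss = 0.000000, Gamma_sst = 0.119028, Gamma_stt = 0.336834, Gamma_tss = 0.000000, Gamma_tst = -0.007851, Gamma_ttt = -0.022217; k2 = (1.143289, 1.014099, -0.622403, 0.041053)
  k3: at (s, t) = (-0.351164, -0.123896), (ds/dtau, dt/dtau) = (1.145494, 1.013590); Gamma_sss = 0.000000, Gamma_sst = 0.118990, Gamma_stt = 0.337258, Gamma_tss = 0.000000, Gamma_tst = -0.007856, Gamma_ttt = -0.022266; k3 = (1.145494, 1.013590, -0.622796, 0.041118)
  k4: at (s, t) = (-0.322471, -0.098569), (ds/dtau, dt/dtau) = (1.129914, 1.014619); Gamma_sss = 0.000000, Gamma_sst = 0.094679, Gamma_stt = 0.309744, Gamma_tss = 0.000000, Gamma_tst = -0.004547, Gamma_ttt = -0.014877; k4 = (1.129914, 1.014619, -0.535953, 0.025741)
  Y <- Y + (h/6)(k1 + 2k2 + 2k3 + k4): s = -0.3225, t = -0.0986, ds/dtau = 1.1299, dt/dtau = 1.0147
step 4:
  k1: at (s, t) = (-0.322508, -0.098561), (ds/dtau, dt/dtau) = (1.129913, 1.014660); Gamma_sss = 0.000000, Gamma_sst = 0.094671, Gamma_stt = 0.309780, Gamma_tss = 0.000000, Gamma_tst = -0.004547, Gamma_ttt = -0.014879; k1 = (1.129913, 1.014660, -0.536004, 0.025744)
  k2: at (s, t) = (-0.294260, -0.073194), (ds/dtau, dt/dtau) = (1.116513, 1.015303); Gamma_sss = 0.000000, Gamma_sst = 0.070298, Gamma_stt = 0.282617, Gamma_tss = 0.000000, Gamma_tst = -0.002280, Gamma_ttt = -0.009167; k2 = (1.116513, 1.015303, -0.450712, 0.014620)
  k3: at (s, t) = (-0.294595, -0.073178), (ds/dtau, dt/dtau) = (1.118645, 1.015025); Gamma_sss = 0.000000, Gamma_sst = 0.070282, Gamma_stt = 0.282938, Gamma_tss = 0.000000, Gamma_tst = -0.002282, Gamma_ttt = -0.009186; k3 = (1.118645, 1.015025, -0.451109, 0.014646)
  k4: at (s, t) = (-0.266576, -0.047809), (ds/dtau, dt/dtau) = (1.107357, 1.015392); Gamma_sss = 0.000000, Gamma_sst = 0.045908, Gamma_stt = 0.255975, Gamma_tss = 0.000000, Gamma_tst = -0.000879, Gamma_ttt = -0.004902; k4 = (1.107357, 1.015392, -0.367155, 0.007031)
  Y <- Y + (h/6)(k1 + 2k2 + 2k3 + k4): s = -0.2666, t = -0.0478, ds/dtau = 1.1074, dt/dtau = 1.0154


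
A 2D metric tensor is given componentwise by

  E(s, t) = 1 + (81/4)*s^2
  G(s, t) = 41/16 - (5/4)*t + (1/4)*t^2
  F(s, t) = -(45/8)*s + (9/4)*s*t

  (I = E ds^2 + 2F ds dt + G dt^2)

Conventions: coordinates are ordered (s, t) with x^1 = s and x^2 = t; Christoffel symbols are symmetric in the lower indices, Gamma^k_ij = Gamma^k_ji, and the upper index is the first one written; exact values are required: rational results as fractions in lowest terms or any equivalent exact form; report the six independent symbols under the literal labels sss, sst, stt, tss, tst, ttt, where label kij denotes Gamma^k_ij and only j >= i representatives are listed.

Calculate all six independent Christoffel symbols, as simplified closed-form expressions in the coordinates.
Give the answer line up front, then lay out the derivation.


Answer: Gamma_sss = 324*s/(324*s^2 + 4*t^2 - 20*t + 41), Gamma_sst = 0, Gamma_stt = 36*s/(324*s^2 + 4*t^2 - 20*t + 41), Gamma_tss = (36*t - 90)/(324*s^2 + 4*t^2 - 20*t + 41), Gamma_tst = 0, Gamma_ttt = (4*t - 10)/(324*s^2 + 4*t^2 - 20*t + 41)

E = 1 + (81/4)*s^2; F = -(45/8)*s + (9/4)*s*t; G = 41/16 - (5/4)*t + (1/4)*t^2
Gamma^k_ij = (1/2) g^{kl} (d_i g_jl + d_j g_il - d_l g_ij), with g^inv = (1/(EG-F^2)) [[G, -F], [-F, E]]
first partials: E_s = (81/2)*s, E_t = 0, F_s = -45/8 + (9/4)*t, F_t = (9/4)*s, G_s = 0, G_t = -5/4 + (1/2)*t
D = EG - F^2 = 41/16 - (5/4)*t + (1/4)*t^2 + (81/4)*s^2
expanded: Gamma^s_ss = (G E_s - 2F F_s + F E_t)/(2D), Gamma^s_st = (G E_t - F G_s)/(2D), Gamma^s_tt = (2G F_t - G G_s - F G_t)/(2D), Gamma^t_ss = (2E F_s - E E_t - F E_s)/(2D), Gamma^t_st = (E G_s - F E_t)/(2D), Gamma^t_tt = (E G_t - 2F F_t + F G_s)/(2D); substitute and cancel common factors


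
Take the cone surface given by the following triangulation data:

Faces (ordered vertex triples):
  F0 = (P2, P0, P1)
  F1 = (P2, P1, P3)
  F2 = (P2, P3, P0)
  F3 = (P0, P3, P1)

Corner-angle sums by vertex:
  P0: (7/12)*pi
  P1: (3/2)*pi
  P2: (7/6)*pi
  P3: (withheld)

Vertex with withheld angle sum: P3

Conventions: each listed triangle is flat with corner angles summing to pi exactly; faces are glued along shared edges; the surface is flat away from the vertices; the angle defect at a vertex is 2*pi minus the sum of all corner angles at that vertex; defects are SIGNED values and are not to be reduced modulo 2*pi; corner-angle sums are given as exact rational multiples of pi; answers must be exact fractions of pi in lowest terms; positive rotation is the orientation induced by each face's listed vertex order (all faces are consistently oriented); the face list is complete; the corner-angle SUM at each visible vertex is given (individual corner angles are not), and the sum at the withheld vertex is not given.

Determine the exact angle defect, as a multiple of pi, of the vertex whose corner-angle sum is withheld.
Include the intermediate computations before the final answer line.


V = 4, E = 6, F = 4; chi = V - E + F = 2
Gauss-Bonnet: total defect = 2*pi*chi = 4*pi; visible defects sum to (11/4)*pi

Answer: defect(P3) = (5/4)*pi


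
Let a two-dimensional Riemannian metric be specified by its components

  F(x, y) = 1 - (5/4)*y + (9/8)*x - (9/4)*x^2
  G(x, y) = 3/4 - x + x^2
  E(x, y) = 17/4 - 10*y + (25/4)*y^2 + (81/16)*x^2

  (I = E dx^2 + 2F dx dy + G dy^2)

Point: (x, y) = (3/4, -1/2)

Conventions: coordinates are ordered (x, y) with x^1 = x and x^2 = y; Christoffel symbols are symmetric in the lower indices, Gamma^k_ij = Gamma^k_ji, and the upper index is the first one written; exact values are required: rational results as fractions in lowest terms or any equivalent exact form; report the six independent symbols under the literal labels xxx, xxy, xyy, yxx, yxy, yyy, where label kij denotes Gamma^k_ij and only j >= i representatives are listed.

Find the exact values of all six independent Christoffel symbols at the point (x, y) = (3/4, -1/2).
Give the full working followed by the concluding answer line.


E = 3497/256, F = 77/64, G = 9/16 at the point
E_x = 243/32, E_y = -65/4, F_x = -9/4, F_y = -5/4, G_x = 1/2, G_y = 0
EG - F^2 = 3193/512;  g^inv = (512/3193) * [[9/16, -77/64], [-77/64, 3497/256]]
first-kind symbols [ij,l] = (1/2)(d_i g_jl + d_j g_il - d_l g_ij): [xx,x] = E_x/2 = 243/64, [xx,y] = F_x - E_y/2 = 47/8, [xy,x] = E_y/2 = -65/8, [xy,y] = G_x/2 = 1/4, [yy,x] = F_y - G_x/2 = -3/2, [yy,y] = G_y/2 = 0
Gamma^x_ij = (G*[ij,x] - F*[ij,y])/(EG - F^2), Gamma^y_ij = (E*[ij,y] - F*[ij,x])/(EG - F^2)

Answer: Gamma_xxx = -5051/6386, Gamma_xxy = -2494/3193, Gamma_xyy = -432/3193, Gamma_yxx = 310007/25544, Gamma_yxy = 13507/6386, Gamma_yyy = 924/3193


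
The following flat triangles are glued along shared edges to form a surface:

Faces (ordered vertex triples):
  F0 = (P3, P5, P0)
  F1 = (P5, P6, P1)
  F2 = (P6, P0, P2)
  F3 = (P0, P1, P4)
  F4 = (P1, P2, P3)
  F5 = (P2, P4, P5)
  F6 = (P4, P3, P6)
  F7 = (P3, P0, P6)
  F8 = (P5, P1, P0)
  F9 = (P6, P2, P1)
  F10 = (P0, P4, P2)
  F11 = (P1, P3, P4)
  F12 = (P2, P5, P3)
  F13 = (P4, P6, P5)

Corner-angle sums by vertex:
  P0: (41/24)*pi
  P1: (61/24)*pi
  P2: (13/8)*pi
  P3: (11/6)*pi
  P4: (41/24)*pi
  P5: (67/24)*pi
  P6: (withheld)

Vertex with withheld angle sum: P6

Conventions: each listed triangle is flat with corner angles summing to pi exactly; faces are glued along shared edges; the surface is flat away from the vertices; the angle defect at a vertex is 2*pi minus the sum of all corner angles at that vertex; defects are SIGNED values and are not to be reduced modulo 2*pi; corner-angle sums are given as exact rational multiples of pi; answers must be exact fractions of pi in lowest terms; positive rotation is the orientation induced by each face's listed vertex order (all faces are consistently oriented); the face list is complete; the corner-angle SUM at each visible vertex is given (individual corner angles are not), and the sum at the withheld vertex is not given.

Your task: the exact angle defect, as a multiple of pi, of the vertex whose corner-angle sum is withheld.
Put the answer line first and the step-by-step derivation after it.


Answer: defect(P6) = (5/24)*pi

V = 7, E = 21, F = 14; chi = V - E + F = 0
Gauss-Bonnet: total defect = 2*pi*chi = 0; visible defects sum to (-5/24)*pi


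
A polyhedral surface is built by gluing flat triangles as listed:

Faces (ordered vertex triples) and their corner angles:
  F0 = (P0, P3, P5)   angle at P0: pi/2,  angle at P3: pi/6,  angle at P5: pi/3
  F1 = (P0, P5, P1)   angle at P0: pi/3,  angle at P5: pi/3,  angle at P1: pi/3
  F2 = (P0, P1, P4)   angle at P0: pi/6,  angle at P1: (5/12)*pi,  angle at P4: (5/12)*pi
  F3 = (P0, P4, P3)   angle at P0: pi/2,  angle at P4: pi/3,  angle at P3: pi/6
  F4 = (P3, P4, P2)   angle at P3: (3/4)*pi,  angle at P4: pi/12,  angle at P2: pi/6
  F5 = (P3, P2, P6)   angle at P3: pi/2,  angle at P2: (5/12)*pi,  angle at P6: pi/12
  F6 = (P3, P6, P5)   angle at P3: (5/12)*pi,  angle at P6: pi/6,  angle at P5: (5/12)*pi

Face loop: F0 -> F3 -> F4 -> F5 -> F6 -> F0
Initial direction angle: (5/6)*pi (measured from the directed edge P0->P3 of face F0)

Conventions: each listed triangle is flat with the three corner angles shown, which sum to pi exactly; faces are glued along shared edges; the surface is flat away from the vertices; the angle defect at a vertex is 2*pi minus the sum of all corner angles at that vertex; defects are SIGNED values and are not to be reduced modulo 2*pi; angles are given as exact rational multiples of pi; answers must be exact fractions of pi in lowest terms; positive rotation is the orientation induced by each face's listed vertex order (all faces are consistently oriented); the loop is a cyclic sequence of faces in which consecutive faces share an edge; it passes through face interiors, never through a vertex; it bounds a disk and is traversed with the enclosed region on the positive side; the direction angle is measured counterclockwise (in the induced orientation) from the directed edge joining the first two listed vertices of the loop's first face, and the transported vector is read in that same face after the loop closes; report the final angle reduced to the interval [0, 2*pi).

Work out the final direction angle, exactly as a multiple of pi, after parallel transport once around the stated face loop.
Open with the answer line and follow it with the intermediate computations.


Answer: final direction angle = (5/6)*pi

enclosed vertex P3: corner angles sum to 2*pi, defect = 2*pi - 2*pi = 0
the final direction is the initial angle plus the enclosed defects, taken mod 2*pi in the induced orientation
final angle = (5/6)*pi + 0 = (5/6)*pi (mod 2*pi)


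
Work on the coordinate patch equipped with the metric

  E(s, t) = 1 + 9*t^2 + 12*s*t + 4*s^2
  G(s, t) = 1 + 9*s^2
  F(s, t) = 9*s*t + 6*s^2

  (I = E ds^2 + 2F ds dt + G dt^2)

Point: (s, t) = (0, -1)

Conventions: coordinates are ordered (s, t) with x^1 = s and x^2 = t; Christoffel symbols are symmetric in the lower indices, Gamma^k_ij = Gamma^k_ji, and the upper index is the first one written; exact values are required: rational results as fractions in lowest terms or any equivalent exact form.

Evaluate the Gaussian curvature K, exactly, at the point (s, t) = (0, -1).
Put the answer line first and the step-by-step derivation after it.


Answer: K = -9/100

E = 10, F = 0, G = 1, EG - F^2 = 10 at the point
E_s = -12, E_t = -18, F_s = -9, F_t = 0, G_s = 0, G_t = 0
E_tt = 18, F_st = 9, G_ss = 18
The intrinsic route: Brioschi's K = (det M1 - det M2)/(EG - F^2)^2.
M1 = [[-E_tt/2 + F_st - G_ss/2, E_s/2, F_s - E_t/2], [F_t - G_s/2, E, F], [G_t/2, F, G]] = [[-9, -6, 0], [0, 10, 0], [0, 0, 1]]; det M1 = -90
M2 = [[0, E_t/2, G_s/2], [E_t/2, E, F], [G_s/2, F, G]] = [[0, -9, 0], [-9, 10, 0], [0, 0, 1]]; det M2 = -81
det M1 - det M2 = -9; K = -9 / (10)^2 = -9/100


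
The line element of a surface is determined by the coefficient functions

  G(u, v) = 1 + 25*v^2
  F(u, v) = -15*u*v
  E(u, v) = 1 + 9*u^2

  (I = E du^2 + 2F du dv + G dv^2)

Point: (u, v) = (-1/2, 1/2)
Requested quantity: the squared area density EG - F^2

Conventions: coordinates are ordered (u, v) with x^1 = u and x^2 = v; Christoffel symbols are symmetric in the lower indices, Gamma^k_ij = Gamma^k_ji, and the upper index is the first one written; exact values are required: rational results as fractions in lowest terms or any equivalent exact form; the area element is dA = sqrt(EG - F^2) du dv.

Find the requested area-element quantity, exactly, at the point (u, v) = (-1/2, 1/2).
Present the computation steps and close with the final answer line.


E = 13/4, F = 15/4, G = 29/4; EG - F^2 = 19/2

Answer: EG - F^2 = 19/2


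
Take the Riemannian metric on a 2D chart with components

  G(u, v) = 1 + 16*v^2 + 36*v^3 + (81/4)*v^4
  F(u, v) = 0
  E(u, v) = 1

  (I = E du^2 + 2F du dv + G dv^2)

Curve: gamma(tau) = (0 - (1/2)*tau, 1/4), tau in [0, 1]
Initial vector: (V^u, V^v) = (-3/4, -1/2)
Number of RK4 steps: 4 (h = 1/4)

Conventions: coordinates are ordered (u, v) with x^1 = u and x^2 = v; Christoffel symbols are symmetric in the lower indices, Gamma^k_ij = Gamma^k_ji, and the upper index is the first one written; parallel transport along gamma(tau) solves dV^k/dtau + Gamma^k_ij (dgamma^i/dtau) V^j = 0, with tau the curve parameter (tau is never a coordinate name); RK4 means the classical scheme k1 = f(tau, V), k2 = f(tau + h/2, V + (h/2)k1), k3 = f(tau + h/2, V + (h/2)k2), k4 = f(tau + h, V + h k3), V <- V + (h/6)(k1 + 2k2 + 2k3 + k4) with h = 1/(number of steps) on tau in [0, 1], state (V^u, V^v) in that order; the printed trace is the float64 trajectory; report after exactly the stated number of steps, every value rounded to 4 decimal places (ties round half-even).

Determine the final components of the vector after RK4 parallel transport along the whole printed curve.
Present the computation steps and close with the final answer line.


gamma'(tau) = (-1/2, 0); f(tau, V)^k = -Gamma^k_ij(gamma(tau)) gamma'^i(tau) V^j; h = 1/4; intermediate values shown to 6 dp
curve data and Christoffel symbols at the stage parameters:
  tau = 0.000000: gamma = (0.000000, 0.250000), gamma' = (-0.500000, 0.000000); Gamma_uuu = 0.000000, Gamma_uuv = 0.000000, Gamma_uvv = 0.000000, Gamma_vuu = 0.000000, Gamma_vuv = 0.000000, Gamma_vvv = 3.031423
  tau = 0.125000: gamma = (-0.062500, 0.250000), gamma' = (-0.500000, 0.000000); Gamma_uuu = 0.000000, Gamma_uuv = 0.000000, Gamma_uvv = 0.000000, Gamma_vuu = 0.000000, Gamma_vuv = 0.000000, Gamma_vvv = 3.031423
  tau = 0.250000: gamma = (-0.125000, 0.250000), gamma' = (-0.500000, 0.000000); Gamma_uuu = 0.000000, Gamma_uuv = 0.000000, Gamma_uvv = 0.000000, Gamma_vuu = 0.000000, Gamma_vuv = 0.000000, Gamma_vvv = 3.031423
  tau = 0.375000: gamma = (-0.187500, 0.250000), gamma' = (-0.500000, 0.000000); Gamma_uuu = 0.000000, Gamma_uuv = 0.000000, Gamma_uvv = 0.000000, Gamma_vuu = 0.000000, Gamma_vuv = 0.000000, Gamma_vvv = 3.031423
  tau = 0.500000: gamma = (-0.250000, 0.250000), gamma' = (-0.500000, 0.000000); Gamma_uuu = 0.000000, Gamma_uuv = 0.000000, Gamma_uvv = 0.000000, Gamma_vuu = 0.000000, Gamma_vuv = 0.000000, Gamma_vvv = 3.031423
  tau = 0.625000: gamma = (-0.312500, 0.250000), gamma' = (-0.500000, 0.000000); Gamma_uuu = 0.000000, Gamma_uuv = 0.000000, Gamma_uvv = 0.000000, Gamma_vuu = 0.000000, Gamma_vuv = 0.000000, Gamma_vvv = 3.031423
  tau = 0.750000: gamma = (-0.375000, 0.250000), gamma' = (-0.500000, 0.000000); Gamma_uuu = 0.000000, Gamma_uuv = 0.000000, Gamma_uvv = 0.000000, Gamma_vuu = 0.000000, Gamma_vuv = 0.000000, Gamma_vvv = 3.031423
  tau = 0.875000: gamma = (-0.437500, 0.250000), gamma' = (-0.500000, 0.000000); Gamma_uuu = 0.000000, Gamma_uuv = 0.000000, Gamma_uvv = 0.000000, Gamma_vuu = 0.000000, Gamma_vuv = 0.000000, Gamma_vvv = 3.031423
  tau = 1.000000: gamma = (-0.500000, 0.250000), gamma' = (-0.500000, 0.000000); Gamma_uuu = 0.000000, Gamma_uuv = 0.000000, Gamma_uvv = 0.000000, Gamma_vuu = 0.000000, Gamma_vuv = 0.000000, Gamma_vvv = 3.031423
step 0: V^u = -0.7500, V^v = -0.5000
step 1: k1 = (0.000000, 0.000000), k2 = (0.000000, 0.000000), k3 = (0.000000, 0.000000), k4 = (0.000000, 0.000000); V <- V + (h/6)(k1 + 2k2 + 2k3 + k4): V^u = -0.7500, V^v = -0.5000
step 2: k1 = (0.000000, 0.000000), k2 = (0.000000, 0.000000), k3 = (0.000000, 0.000000), k4 = (0.000000, 0.000000); V <- V + (h/6)(k1 + 2k2 + 2k3 + k4): V^u = -0.7500, V^v = -0.5000
step 3: k1 = (0.000000, 0.000000), k2 = (0.000000, 0.000000), k3 = (0.000000, 0.000000), k4 = (0.000000, 0.000000); V <- V + (h/6)(k1 + 2k2 + 2k3 + k4): V^u = -0.7500, V^v = -0.5000
step 4: k1 = (0.000000, 0.000000), k2 = (0.000000, 0.000000), k3 = (0.000000, 0.000000), k4 = (0.000000, 0.000000); V <- V + (h/6)(k1 + 2k2 + 2k3 + k4): V^u = -0.7500, V^v = -0.5000

Answer: V^u = -0.7500, V^v = -0.5000
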